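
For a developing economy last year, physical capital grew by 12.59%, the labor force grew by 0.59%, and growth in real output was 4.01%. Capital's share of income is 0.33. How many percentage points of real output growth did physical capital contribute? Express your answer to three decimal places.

4.155

Contribution = share × growth = 0.33 × 12.59 = 4.1547 pp.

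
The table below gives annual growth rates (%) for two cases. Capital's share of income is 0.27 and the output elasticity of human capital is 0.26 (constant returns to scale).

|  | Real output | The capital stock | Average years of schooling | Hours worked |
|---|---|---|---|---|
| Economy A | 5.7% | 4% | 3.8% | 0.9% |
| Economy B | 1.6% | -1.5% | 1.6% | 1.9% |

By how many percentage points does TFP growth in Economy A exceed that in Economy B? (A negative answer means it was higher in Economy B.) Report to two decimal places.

Labor's share = 1 − 0.27 − 0.26 = 0.47.
Economy A: TFP = 5.7 − 1.08 − 0.988 − 0.423 = 3.209%.
Economy B: TFP = 1.6 + 0.405 − 0.416 − 0.893 = 0.696%.
Difference = 3.209 − (0.696) = 2.513 pp.

2.51 percentage points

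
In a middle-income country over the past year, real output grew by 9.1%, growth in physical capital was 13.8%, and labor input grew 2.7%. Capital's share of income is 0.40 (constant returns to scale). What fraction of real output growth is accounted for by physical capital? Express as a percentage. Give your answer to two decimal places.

60.66%

Physical capital contributed 0.4 × 13.8 = 5.52 pp.
Share of growth = 5.52 / 9.1 × 100 = 60.6593%.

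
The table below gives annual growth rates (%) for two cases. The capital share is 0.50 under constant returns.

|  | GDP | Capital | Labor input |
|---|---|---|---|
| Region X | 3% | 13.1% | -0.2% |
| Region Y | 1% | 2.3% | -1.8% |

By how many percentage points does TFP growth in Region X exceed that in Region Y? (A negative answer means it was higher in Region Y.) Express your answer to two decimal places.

-4.20 percentage points

Labor's share = 1 − 0.5 = 0.5.
Region X: TFP = 3 − 6.55 + 0.1 = -3.45%.
Region Y: TFP = 1 − 1.15 + 0.9 = 0.75%.
Difference = -3.45 − (0.75) = -4.2 pp.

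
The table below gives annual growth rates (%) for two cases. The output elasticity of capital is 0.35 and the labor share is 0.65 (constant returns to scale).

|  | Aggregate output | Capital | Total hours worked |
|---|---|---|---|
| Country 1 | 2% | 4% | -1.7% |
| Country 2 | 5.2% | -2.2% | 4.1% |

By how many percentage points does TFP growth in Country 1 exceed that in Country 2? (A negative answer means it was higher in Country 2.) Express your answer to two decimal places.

Labor's share = 1 − 0.35 = 0.65.
Country 1: TFP = 2 − 1.4 + 1.105 = 1.705%.
Country 2: TFP = 5.2 + 0.77 − 2.665 = 3.305%.
Difference = 1.705 − (3.305) = -1.6 pp.

-1.60 percentage points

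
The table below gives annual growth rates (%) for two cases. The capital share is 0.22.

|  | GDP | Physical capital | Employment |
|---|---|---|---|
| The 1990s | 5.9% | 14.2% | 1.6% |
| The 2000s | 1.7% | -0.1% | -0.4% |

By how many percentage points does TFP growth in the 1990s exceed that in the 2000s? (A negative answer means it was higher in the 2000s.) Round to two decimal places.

Labor's share = 1 − 0.22 = 0.78.
The 1990s: TFP = 5.9 − 3.124 − 1.248 = 1.528%.
The 2000s: TFP = 1.7 + 0.022 + 0.312 = 2.034%.
Difference = 1.528 − (2.034) = -0.506 pp.

-0.51 percentage points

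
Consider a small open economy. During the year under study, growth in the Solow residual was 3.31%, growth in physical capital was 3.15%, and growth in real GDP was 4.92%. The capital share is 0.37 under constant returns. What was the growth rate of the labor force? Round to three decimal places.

Labor's share = 1 − 0.37 = 0.63.
gY = gA + 0.37×3.15 + 0.63×g.
0.63×g = 4.92 − 3.31 − 1.1655 = 0.4445.
g = 0.4445 / 0.63 = 0.70556%.

The labor force growth was 0.706%.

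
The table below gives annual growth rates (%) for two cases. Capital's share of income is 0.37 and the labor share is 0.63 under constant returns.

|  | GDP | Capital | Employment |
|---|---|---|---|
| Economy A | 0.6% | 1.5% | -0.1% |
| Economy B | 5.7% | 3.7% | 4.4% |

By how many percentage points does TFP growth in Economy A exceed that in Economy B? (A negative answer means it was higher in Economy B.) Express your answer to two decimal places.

-1.45 percentage points

Labor's share = 1 − 0.37 = 0.63.
Economy A: TFP = 0.6 − 0.555 + 0.063 = 0.108%.
Economy B: TFP = 5.7 − 1.369 − 2.772 = 1.559%.
Difference = 0.108 − (1.559) = -1.451 pp.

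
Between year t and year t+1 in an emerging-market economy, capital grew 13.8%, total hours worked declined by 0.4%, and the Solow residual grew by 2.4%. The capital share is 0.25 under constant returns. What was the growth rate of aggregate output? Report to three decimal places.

Labor's share = 1 − 0.25 = 0.75.
Capital: 0.25 × 13.8 = 3.45 pp.
Total hours worked: 0.75 × (-0.4) = -0.3 pp.
Output growth = 2.4 + 3.15 = 5.55%.

5.550%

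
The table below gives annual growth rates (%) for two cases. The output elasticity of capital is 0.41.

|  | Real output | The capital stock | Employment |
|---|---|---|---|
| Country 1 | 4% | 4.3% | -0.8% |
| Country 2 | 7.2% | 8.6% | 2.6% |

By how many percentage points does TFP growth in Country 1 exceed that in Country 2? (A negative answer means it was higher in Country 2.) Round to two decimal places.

Labor's share = 1 − 0.41 = 0.59.
Country 1: TFP = 4 − 1.763 + 0.472 = 2.709%.
Country 2: TFP = 7.2 − 3.526 − 1.534 = 2.14%.
Difference = 2.709 − (2.14) = 0.569 pp.

0.57 percentage points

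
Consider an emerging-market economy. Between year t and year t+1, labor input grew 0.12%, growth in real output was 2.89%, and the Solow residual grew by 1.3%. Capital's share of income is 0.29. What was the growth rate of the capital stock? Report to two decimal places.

Labor's share = 1 − 0.29 = 0.71.
gY = gA + 0.71×0.12 + 0.29×g.
0.29×g = 2.89 − 1.3 − 0.0852 = 1.5048.
g = 1.5048 / 0.29 = 5.189%.

5.19%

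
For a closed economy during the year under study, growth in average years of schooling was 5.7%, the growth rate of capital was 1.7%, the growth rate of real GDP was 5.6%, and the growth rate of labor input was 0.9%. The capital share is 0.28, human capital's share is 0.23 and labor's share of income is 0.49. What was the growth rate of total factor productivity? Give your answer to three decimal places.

Total factor productivity grew 3.372%.

Labor's share = 1 − 0.28 − 0.23 = 0.49.
Capital: 0.28 × 1.7 = 0.476 pp.
Average years of schooling: 0.23 × 5.7 = 1.311 pp.
Labor input: 0.49 × 0.9 = 0.441 pp.
TFP growth = 5.6 − 2.228 = 3.372%.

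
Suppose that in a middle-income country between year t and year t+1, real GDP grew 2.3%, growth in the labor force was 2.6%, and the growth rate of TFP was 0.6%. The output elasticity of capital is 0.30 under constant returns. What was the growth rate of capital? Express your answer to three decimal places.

Labor's share = 1 − 0.3 = 0.7.
gY = gA + 0.7×2.6 + 0.3×g.
0.3×g = 2.3 − 0.6 − 1.82 = -0.12.
g = -0.12 / 0.3 = -0.4%.

-0.400%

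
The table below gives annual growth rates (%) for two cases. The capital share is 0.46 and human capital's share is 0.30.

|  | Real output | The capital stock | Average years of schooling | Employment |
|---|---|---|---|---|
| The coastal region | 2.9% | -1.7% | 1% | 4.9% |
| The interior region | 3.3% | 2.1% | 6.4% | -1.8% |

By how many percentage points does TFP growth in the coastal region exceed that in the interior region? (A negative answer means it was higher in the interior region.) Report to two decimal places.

Labor's share = 1 − 0.46 − 0.3 = 0.24.
The coastal region: TFP = 2.9 + 0.782 − 0.3 − 1.176 = 2.206%.
The interior region: TFP = 3.3 − 0.966 − 1.92 + 0.432 = 0.846%.
Difference = 2.206 − (0.846) = 1.36 pp.

1.36 percentage points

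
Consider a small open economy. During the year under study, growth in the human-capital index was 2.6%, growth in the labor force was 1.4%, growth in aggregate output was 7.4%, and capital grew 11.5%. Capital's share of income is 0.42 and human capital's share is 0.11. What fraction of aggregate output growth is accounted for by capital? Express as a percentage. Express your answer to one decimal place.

65.3%

Capital contributed 0.42 × 11.5 = 4.83 pp.
Share of growth = 4.83 / 7.4 × 100 = 65.27%.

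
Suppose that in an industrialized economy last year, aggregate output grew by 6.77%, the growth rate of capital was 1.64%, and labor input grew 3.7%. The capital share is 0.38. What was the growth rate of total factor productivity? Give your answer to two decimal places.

Labor's share = 1 − 0.38 = 0.62.
Capital: 0.38 × 1.64 = 0.6232 pp.
Labor input: 0.62 × 3.7 = 2.294 pp.
TFP growth = 6.77 − 2.9172 = 3.8528%.

3.85%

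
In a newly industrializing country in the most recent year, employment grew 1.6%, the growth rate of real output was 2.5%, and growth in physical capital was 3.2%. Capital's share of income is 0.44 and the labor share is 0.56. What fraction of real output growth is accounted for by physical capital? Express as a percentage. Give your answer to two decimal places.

Physical capital contributed 0.44 × 3.2 = 1.408 pp.
Share of growth = 1.408 / 2.5 × 100 = 56.32%.

Physical capital accounted for 56.32% of growth.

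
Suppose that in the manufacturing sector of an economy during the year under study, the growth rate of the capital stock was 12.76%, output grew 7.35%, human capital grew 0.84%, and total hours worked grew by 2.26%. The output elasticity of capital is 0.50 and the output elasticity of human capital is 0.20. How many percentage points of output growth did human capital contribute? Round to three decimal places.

Contribution = share × growth = 0.2 × 0.84 = 0.168 pp.

0.168 percentage points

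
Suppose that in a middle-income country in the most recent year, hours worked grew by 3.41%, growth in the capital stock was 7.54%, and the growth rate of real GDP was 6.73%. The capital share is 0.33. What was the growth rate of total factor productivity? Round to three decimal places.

Total factor productivity grew 1.957%.

Labor's share = 1 − 0.33 = 0.67.
The capital stock: 0.33 × 7.54 = 2.4882 pp.
Hours worked: 0.67 × 3.41 = 2.2847 pp.
TFP growth = 6.73 − 4.7729 = 1.9571%.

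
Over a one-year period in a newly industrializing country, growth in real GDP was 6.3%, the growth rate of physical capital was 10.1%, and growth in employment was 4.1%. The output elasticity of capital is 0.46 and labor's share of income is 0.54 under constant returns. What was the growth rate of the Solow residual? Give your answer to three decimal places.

Labor's share = 1 − 0.46 = 0.54.
Physical capital: 0.46 × 10.1 = 4.646 pp.
Employment: 0.54 × 4.1 = 2.214 pp.
TFP growth = 6.3 − 6.86 = -0.56%.

-0.560%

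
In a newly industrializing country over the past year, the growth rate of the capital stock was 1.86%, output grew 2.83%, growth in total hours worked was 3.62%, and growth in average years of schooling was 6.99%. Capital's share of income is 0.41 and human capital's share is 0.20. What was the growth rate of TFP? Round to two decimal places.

-0.74%

Labor's share = 1 − 0.41 − 0.2 = 0.39.
The capital stock: 0.41 × 1.86 = 0.7626 pp.
Average years of schooling: 0.2 × 6.99 = 1.398 pp.
Total hours worked: 0.39 × 3.62 = 1.4118 pp.
TFP growth = 2.83 − 3.5724 = -0.7424%.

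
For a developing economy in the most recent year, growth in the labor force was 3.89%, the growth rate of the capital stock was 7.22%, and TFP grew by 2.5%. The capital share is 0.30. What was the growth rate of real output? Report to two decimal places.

Labor's share = 1 − 0.3 = 0.7.
The capital stock: 0.3 × 7.22 = 2.166 pp.
The labor force: 0.7 × 3.89 = 2.723 pp.
Output growth = 2.5 + 4.889 = 7.389%.

7.39%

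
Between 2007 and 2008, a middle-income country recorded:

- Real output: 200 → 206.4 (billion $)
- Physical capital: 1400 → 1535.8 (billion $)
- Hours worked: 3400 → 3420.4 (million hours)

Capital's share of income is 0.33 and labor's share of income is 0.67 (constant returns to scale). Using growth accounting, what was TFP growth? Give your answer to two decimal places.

-0.40%

Real output growth = (206.4 − 200) / 200 = 3.2%.
Physical capital growth = (1535.8 − 1400) / 1400 = 9.7%.
Hours worked growth = (3420.4 − 3400) / 3400 = 0.6%.
Labor's share = 1 − 0.33 = 0.67.
Physical capital: 0.33 × 9.7 = 3.201 pp.
Hours worked: 0.67 × 0.6 = 0.402 pp.
TFP growth = 3.2 − 3.603 = -0.403%.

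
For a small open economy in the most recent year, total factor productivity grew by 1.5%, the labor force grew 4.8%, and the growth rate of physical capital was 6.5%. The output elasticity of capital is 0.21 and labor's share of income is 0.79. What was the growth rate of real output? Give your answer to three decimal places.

Labor's share = 1 − 0.21 = 0.79.
Physical capital: 0.21 × 6.5 = 1.365 pp.
The labor force: 0.79 × 4.8 = 3.792 pp.
Output growth = 1.5 + 5.157 = 6.657%.

6.657%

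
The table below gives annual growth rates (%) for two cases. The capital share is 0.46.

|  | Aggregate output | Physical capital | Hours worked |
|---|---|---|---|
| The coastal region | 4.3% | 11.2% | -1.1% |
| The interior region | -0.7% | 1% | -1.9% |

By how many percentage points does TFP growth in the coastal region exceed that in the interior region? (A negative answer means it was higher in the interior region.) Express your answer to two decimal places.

-0.12 percentage points

Labor's share = 1 − 0.46 = 0.54.
The coastal region: TFP = 4.3 − 5.152 + 0.594 = -0.258%.
The interior region: TFP = -0.7 − 0.46 + 1.026 = -0.134%.
Difference = -0.258 − (-0.134) = -0.124 pp.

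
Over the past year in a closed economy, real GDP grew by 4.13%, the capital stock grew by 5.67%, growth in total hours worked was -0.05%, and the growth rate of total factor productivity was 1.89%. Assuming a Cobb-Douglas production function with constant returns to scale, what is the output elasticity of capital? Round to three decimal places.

gY = gA + α·gK + (1−α)·gL, so gY − gA − gL = α(gK − gL).
4.13 − 1.89 + 0.05 = α × (5.67 − (-0.05)).
2.29 = 5.72 α, so α = 0.40035.

0.400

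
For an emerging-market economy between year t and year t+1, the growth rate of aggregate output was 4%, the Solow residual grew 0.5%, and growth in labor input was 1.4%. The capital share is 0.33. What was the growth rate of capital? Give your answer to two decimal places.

7.76%

Labor's share = 1 − 0.33 = 0.67.
gY = gA + 0.67×1.4 + 0.33×g.
0.33×g = 4 − 0.5 − 0.938 = 2.562.
g = 2.562 / 0.33 = 7.7636%.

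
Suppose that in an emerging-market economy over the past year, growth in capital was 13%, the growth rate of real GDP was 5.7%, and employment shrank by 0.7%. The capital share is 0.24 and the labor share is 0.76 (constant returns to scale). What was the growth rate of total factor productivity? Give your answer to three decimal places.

Labor's share = 1 − 0.24 = 0.76.
Capital: 0.24 × 13 = 3.12 pp.
Employment: 0.76 × (-0.7) = -0.532 pp.
TFP growth = 5.7 − 2.588 = 3.112%.

Total factor productivity grew 3.112%.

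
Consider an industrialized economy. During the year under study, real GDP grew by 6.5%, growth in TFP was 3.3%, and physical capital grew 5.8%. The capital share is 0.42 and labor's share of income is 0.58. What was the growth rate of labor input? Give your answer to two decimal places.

Labor input growth was 1.32%.

Labor's share = 1 − 0.42 = 0.58.
gY = gA + 0.42×5.8 + 0.58×g.
0.58×g = 6.5 − 3.3 − 2.436 = 0.764.
g = 0.764 / 0.58 = 1.3172%.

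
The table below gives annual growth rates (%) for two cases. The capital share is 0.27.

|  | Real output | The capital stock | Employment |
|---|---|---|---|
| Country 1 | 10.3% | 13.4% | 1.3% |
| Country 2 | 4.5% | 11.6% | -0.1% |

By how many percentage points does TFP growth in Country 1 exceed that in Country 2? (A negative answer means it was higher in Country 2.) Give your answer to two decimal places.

Labor's share = 1 − 0.27 = 0.73.
Country 1: TFP = 10.3 − 3.618 − 0.949 = 5.733%.
Country 2: TFP = 4.5 − 3.132 + 0.073 = 1.441%.
Difference = 5.733 − (1.441) = 4.292 pp.

4.29 percentage points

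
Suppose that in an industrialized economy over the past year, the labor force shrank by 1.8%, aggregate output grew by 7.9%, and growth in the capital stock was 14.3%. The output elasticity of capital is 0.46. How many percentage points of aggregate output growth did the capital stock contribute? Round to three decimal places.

6.578 percentage points

Contribution = share × growth = 0.46 × 14.3 = 6.578 pp.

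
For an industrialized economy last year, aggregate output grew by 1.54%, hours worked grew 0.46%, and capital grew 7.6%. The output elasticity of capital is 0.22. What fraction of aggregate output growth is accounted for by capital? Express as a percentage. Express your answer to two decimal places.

Capital contributed 0.22 × 7.6 = 1.672 pp.
Share of growth = 1.672 / 1.54 × 100 = 108.5714%.

108.57%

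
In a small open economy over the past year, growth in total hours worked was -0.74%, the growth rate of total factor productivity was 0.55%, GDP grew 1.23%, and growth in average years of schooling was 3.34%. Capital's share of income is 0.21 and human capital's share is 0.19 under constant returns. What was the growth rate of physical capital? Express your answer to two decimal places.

Labor's share = 1 − 0.21 − 0.19 = 0.6.
gY = gA + 0.19×3.34 + 0.6×(-0.74) + 0.21×g.
0.21×g = 1.23 − 0.55 − 0.1906 = 0.4894.
g = 0.4894 / 0.21 = 2.3305%.

Physical capital growth was 2.33%.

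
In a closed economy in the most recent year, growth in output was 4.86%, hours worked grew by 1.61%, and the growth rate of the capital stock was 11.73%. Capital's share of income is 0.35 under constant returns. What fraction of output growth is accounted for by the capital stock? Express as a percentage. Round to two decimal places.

The capital stock contributed 0.35 × 11.73 = 4.1055 pp.
Share of growth = 4.1055 / 4.86 × 100 = 84.4753%.

84.48%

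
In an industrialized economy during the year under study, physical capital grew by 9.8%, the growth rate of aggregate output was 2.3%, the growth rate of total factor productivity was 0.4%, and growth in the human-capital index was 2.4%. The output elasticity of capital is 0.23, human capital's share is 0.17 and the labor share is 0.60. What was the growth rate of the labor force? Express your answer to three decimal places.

Labor's share = 1 − 0.23 − 0.17 = 0.6.
gY = gA + 0.23×9.8 + 0.17×2.4 + 0.6×g.
0.6×g = 2.3 − 0.4 − 2.662 = -0.762.
g = -0.762 / 0.6 = -1.27%.

-1.270%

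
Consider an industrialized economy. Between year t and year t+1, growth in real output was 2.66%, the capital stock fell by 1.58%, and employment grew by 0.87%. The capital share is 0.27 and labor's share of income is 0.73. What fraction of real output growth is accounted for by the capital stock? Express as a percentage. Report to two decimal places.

-16.04%

The capital stock contributed 0.27 × (-1.58) = -0.4266 pp.
Share of growth = -0.4266 / 2.66 × 100 = -16.0376%.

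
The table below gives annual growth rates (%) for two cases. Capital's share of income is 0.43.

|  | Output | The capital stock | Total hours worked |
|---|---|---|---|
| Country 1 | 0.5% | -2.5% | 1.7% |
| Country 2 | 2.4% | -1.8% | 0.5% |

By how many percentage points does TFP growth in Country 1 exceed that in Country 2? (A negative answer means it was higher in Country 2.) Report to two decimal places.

-2.28 percentage points

Labor's share = 1 − 0.43 = 0.57.
Country 1: TFP = 0.5 + 1.075 − 0.969 = 0.606%.
Country 2: TFP = 2.4 + 0.774 − 0.285 = 2.889%.
Difference = 0.606 − (2.889) = -2.283 pp.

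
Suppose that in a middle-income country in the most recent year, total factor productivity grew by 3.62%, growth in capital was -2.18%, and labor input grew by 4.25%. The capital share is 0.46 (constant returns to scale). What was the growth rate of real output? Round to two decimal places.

Real output grew 4.91%.

Labor's share = 1 − 0.46 = 0.54.
Capital: 0.46 × (-2.18) = -1.0028 pp.
Labor input: 0.54 × 4.25 = 2.295 pp.
Output growth = 3.62 + 1.2922 = 4.9122%.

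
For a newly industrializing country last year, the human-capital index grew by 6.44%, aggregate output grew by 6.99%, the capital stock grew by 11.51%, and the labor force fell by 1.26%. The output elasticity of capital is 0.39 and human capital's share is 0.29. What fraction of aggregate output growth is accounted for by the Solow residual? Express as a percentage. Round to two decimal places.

Labor's share = 1 − 0.39 − 0.29 = 0.32.
The capital stock: 0.39 × 11.51 = 4.4889 pp.
The human-capital index: 0.29 × 6.44 = 1.8676 pp.
The labor force: 0.32 × (-1.26) = -0.4032 pp.
TFP growth = 6.99 − 5.9533 = 1.0367%.
TFP share of growth = 1.0367 / 6.99 × 100 = 14.8312%.

14.83%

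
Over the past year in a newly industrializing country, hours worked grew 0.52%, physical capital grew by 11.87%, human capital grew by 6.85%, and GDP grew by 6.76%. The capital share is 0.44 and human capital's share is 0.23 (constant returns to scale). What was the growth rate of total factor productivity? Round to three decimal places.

-0.210%

Labor's share = 1 − 0.44 − 0.23 = 0.33.
Physical capital: 0.44 × 11.87 = 5.2228 pp.
Human capital: 0.23 × 6.85 = 1.5755 pp.
Hours worked: 0.33 × 0.52 = 0.1716 pp.
TFP growth = 6.76 − 6.9699 = -0.2099%.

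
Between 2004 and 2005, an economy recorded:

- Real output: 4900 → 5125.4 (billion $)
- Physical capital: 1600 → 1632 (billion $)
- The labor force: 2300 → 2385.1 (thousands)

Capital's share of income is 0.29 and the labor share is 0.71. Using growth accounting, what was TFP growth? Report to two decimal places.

Real output growth = (5125.4 − 4900) / 4900 = 4.6%.
Physical capital growth = (1632 − 1600) / 1600 = 2%.
The labor force growth = (2385.1 − 2300) / 2300 = 3.7%.
Labor's share = 1 − 0.29 = 0.71.
Physical capital: 0.29 × 2 = 0.58 pp.
The labor force: 0.71 × 3.7 = 2.627 pp.
TFP growth = 4.6 − 3.207 = 1.393%.

TFP grew 1.39%.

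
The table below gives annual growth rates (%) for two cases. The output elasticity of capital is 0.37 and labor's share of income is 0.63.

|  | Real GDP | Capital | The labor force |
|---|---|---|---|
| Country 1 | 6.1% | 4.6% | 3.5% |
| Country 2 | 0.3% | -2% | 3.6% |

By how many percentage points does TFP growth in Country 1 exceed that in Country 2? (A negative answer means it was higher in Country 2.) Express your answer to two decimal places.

Labor's share = 1 − 0.37 = 0.63.
Country 1: TFP = 6.1 − 1.702 − 2.205 = 2.193%.
Country 2: TFP = 0.3 + 0.74 − 2.268 = -1.228%.
Difference = 2.193 − (-1.228) = 3.421 pp.

3.42 percentage points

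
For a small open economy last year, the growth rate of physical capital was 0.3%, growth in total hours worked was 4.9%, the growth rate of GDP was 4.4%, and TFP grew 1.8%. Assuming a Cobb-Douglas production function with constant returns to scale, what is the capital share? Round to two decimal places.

gY = gA + α·gK + (1−α)·gL, so gY − gA − gL = α(gK − gL).
4.4 − 1.8 − 4.9 = α × (0.3 − 4.9).
-2.3 = -4.6 α, so α = 0.5.

0.50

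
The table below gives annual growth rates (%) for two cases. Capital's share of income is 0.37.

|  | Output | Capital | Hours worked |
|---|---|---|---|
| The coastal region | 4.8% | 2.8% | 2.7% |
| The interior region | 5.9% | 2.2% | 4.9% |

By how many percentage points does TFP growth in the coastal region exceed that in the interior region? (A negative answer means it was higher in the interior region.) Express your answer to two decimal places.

0.06 percentage points

Labor's share = 1 − 0.37 = 0.63.
The coastal region: TFP = 4.8 − 1.036 − 1.701 = 2.063%.
The interior region: TFP = 5.9 − 0.814 − 3.087 = 1.999%.
Difference = 2.063 − (1.999) = 0.064 pp.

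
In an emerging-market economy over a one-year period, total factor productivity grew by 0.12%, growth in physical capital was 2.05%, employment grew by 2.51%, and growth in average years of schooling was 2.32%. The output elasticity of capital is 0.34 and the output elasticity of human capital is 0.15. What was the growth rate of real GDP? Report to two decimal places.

2.45%

Labor's share = 1 − 0.34 − 0.15 = 0.51.
Physical capital: 0.34 × 2.05 = 0.697 pp.
Average years of schooling: 0.15 × 2.32 = 0.348 pp.
Employment: 0.51 × 2.51 = 1.2801 pp.
Output growth = 0.12 + 2.3251 = 2.4451%.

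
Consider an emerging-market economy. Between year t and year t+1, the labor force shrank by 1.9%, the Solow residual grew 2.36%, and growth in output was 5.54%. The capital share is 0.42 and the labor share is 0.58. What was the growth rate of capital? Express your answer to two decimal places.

10.20%

Labor's share = 1 − 0.42 = 0.58.
gY = gA + 0.58×(-1.9) + 0.42×g.
0.42×g = 5.54 − 2.36 + 1.102 = 4.282.
g = 4.282 / 0.42 = 10.1952%.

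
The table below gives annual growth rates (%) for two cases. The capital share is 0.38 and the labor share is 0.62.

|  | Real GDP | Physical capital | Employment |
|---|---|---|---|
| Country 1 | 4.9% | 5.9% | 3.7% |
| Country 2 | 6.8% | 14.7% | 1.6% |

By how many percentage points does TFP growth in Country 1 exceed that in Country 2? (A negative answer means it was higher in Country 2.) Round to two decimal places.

Labor's share = 1 − 0.38 = 0.62.
Country 1: TFP = 4.9 − 2.242 − 2.294 = 0.364%.
Country 2: TFP = 6.8 − 5.586 − 0.992 = 0.222%.
Difference = 0.364 − (0.222) = 0.142 pp.

0.14 percentage points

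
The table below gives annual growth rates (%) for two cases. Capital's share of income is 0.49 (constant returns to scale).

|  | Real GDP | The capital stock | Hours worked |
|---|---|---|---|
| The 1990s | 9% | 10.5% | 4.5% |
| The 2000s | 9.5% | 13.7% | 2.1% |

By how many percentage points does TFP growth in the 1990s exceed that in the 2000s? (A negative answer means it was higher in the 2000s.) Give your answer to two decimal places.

-0.16 percentage points

Labor's share = 1 − 0.49 = 0.51.
The 1990s: TFP = 9 − 5.145 − 2.295 = 1.56%.
The 2000s: TFP = 9.5 − 6.713 − 1.071 = 1.716%.
Difference = 1.56 − (1.716) = -0.156 pp.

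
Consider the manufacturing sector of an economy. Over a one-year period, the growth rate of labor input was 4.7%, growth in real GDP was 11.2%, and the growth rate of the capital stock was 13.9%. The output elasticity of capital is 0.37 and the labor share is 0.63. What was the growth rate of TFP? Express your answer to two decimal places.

Labor's share = 1 − 0.37 = 0.63.
The capital stock: 0.37 × 13.9 = 5.143 pp.
Labor input: 0.63 × 4.7 = 2.961 pp.
TFP growth = 11.2 − 8.104 = 3.096%.

3.10%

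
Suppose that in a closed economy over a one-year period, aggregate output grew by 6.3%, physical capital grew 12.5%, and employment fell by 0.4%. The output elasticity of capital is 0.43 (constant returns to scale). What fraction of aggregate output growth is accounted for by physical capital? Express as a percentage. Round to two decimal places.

Physical capital contributed 0.43 × 12.5 = 5.375 pp.
Share of growth = 5.375 / 6.3 × 100 = 85.3175%.

Physical capital accounted for 85.32% of growth.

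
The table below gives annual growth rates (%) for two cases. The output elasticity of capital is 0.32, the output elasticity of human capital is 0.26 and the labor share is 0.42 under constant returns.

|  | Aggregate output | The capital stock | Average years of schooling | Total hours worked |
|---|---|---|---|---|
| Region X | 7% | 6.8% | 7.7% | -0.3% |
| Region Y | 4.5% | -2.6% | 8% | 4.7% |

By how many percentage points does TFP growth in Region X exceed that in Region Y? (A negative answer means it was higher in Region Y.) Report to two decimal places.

Labor's share = 1 − 0.32 − 0.26 = 0.42.
Region X: TFP = 7 − 2.176 − 2.002 + 0.126 = 2.948%.
Region Y: TFP = 4.5 + 0.832 − 2.08 − 1.974 = 1.278%.
Difference = 2.948 − (1.278) = 1.67 pp.

1.67 percentage points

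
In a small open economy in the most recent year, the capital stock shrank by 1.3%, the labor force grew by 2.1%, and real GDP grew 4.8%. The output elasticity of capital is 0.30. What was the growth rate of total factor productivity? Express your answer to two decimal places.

Labor's share = 1 − 0.3 = 0.7.
The capital stock: 0.3 × (-1.3) = -0.39 pp.
The labor force: 0.7 × 2.1 = 1.47 pp.
TFP growth = 4.8 − 1.08 = 3.72%.

Total factor productivity growth was 3.72%.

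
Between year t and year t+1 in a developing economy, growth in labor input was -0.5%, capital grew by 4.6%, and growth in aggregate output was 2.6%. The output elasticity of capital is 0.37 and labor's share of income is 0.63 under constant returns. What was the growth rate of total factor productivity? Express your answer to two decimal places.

Total factor productivity growth was 1.21%.

Labor's share = 1 − 0.37 = 0.63.
Capital: 0.37 × 4.6 = 1.702 pp.
Labor input: 0.63 × (-0.5) = -0.315 pp.
TFP growth = 2.6 − 1.387 = 1.213%.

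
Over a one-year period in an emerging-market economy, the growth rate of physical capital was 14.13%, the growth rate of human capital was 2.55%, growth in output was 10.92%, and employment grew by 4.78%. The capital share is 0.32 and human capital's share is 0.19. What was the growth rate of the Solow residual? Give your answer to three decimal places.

Labor's share = 1 − 0.32 − 0.19 = 0.49.
Physical capital: 0.32 × 14.13 = 4.5216 pp.
Human capital: 0.19 × 2.55 = 0.4845 pp.
Employment: 0.49 × 4.78 = 2.3422 pp.
TFP growth = 10.92 − 7.3483 = 3.5717%.

3.572%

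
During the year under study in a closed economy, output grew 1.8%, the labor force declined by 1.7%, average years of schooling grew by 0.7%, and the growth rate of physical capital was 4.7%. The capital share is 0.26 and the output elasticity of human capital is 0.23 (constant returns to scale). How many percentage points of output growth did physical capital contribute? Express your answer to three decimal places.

Contribution = share × growth = 0.26 × 4.7 = 1.222 pp.

1.222 pp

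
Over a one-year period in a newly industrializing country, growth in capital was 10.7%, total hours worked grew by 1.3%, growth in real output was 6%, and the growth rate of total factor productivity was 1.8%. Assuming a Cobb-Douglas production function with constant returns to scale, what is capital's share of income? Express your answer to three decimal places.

α = 0.309

gY = gA + α·gK + (1−α)·gL, so gY − gA − gL = α(gK − gL).
6 − 1.8 − 1.3 = α × (10.7 − 1.3).
2.9 = 9.4 α, so α = 0.30851.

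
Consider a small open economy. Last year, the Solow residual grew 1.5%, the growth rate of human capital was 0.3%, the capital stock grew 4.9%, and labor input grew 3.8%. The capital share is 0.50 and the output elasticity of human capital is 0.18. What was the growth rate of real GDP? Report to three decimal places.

5.220%

Labor's share = 1 − 0.5 − 0.18 = 0.32.
The capital stock: 0.5 × 4.9 = 2.45 pp.
Human capital: 0.18 × 0.3 = 0.054 pp.
Labor input: 0.32 × 3.8 = 1.216 pp.
Output growth = 1.5 + 3.72 = 5.22%.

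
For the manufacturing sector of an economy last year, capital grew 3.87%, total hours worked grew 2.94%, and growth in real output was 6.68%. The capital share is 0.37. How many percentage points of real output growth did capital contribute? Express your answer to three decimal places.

1.432 pp

Contribution = share × growth = 0.37 × 3.87 = 1.4319 pp.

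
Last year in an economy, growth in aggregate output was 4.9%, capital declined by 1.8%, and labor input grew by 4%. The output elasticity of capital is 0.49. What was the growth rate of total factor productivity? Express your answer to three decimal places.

Total factor productivity growth was 3.742%.

Labor's share = 1 − 0.49 = 0.51.
Capital: 0.49 × (-1.8) = -0.882 pp.
Labor input: 0.51 × 4 = 2.04 pp.
TFP growth = 4.9 − 1.158 = 3.742%.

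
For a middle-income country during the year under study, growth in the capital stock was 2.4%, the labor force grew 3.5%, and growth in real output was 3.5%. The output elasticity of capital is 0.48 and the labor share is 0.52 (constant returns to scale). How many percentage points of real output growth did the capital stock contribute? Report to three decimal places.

1.152 pp

Contribution = share × growth = 0.48 × 2.4 = 1.152 pp.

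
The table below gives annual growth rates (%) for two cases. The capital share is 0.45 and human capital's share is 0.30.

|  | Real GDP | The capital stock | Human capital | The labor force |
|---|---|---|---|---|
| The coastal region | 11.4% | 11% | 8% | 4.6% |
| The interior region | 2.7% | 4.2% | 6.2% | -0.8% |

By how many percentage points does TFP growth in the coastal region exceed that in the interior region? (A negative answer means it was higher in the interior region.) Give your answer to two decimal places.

3.75 percentage points

Labor's share = 1 − 0.45 − 0.3 = 0.25.
The coastal region: TFP = 11.4 − 4.95 − 2.4 − 1.15 = 2.9%.
The interior region: TFP = 2.7 − 1.89 − 1.86 + 0.2 = -0.85%.
Difference = 2.9 − (-0.85) = 3.75 pp.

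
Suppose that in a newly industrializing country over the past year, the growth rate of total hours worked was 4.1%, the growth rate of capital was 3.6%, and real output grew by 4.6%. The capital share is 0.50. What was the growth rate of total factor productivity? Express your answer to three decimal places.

0.750%

Labor's share = 1 − 0.5 = 0.5.
Capital: 0.5 × 3.6 = 1.8 pp.
Total hours worked: 0.5 × 4.1 = 2.05 pp.
TFP growth = 4.6 − 3.85 = 0.75%.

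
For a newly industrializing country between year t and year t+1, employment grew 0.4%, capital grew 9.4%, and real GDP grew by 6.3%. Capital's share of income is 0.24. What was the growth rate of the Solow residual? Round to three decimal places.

3.740%

Labor's share = 1 − 0.24 = 0.76.
Capital: 0.24 × 9.4 = 2.256 pp.
Employment: 0.76 × 0.4 = 0.304 pp.
TFP growth = 6.3 − 2.56 = 3.74%.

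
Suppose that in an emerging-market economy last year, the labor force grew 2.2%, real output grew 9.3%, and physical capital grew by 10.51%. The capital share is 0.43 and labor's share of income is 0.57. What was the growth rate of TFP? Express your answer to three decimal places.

TFP grew 3.527%.

Labor's share = 1 − 0.43 = 0.57.
Physical capital: 0.43 × 10.51 = 4.5193 pp.
The labor force: 0.57 × 2.2 = 1.254 pp.
TFP growth = 9.3 − 5.7733 = 3.5267%.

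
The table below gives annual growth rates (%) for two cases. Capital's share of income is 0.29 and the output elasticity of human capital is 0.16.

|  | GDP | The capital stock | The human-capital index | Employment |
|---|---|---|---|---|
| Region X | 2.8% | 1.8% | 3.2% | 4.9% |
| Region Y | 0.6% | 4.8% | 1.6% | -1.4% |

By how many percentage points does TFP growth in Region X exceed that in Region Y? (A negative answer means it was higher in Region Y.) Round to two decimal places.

-0.65 percentage points

Labor's share = 1 − 0.29 − 0.16 = 0.55.
Region X: TFP = 2.8 − 0.522 − 0.512 − 2.695 = -0.929%.
Region Y: TFP = 0.6 − 1.392 − 0.256 + 0.77 = -0.278%.
Difference = -0.929 − (-0.278) = -0.651 pp.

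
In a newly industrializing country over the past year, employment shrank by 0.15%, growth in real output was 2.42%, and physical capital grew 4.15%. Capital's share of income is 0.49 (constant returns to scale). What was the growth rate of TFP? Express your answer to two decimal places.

TFP grew 0.46%.

Labor's share = 1 − 0.49 = 0.51.
Physical capital: 0.49 × 4.15 = 2.0335 pp.
Employment: 0.51 × (-0.15) = -0.0765 pp.
TFP growth = 2.42 − 1.957 = 0.463%.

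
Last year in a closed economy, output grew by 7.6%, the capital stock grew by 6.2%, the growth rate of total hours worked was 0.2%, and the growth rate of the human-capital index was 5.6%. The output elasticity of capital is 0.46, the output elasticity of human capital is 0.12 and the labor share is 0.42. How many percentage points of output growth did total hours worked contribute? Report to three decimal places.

Labor's share = 1 − 0.46 − 0.12 = 0.42.
Contribution = share × growth = 0.42 × 0.2 = 0.084 pp.

0.084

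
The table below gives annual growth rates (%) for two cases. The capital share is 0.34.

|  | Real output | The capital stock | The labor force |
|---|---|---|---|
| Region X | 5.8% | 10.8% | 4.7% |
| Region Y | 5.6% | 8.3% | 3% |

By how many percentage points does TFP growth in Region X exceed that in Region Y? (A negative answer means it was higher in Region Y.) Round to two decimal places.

-1.77 percentage points

Labor's share = 1 − 0.34 = 0.66.
Region X: TFP = 5.8 − 3.672 − 3.102 = -0.974%.
Region Y: TFP = 5.6 − 2.822 − 1.98 = 0.798%.
Difference = -0.974 − (0.798) = -1.772 pp.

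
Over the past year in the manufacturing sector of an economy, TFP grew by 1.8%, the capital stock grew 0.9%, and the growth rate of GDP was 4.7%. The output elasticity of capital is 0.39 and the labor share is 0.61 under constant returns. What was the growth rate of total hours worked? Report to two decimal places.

4.18%

Labor's share = 1 − 0.39 = 0.61.
gY = gA + 0.39×0.9 + 0.61×g.
0.61×g = 4.7 − 1.8 − 0.351 = 2.549.
g = 2.549 / 0.61 = 4.1787%.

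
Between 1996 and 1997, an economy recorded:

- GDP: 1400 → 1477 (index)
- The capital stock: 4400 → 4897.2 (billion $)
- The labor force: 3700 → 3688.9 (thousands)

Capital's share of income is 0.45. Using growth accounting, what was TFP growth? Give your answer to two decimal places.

0.58%

GDP growth = (1477 − 1400) / 1400 = 5.5%.
The capital stock growth = (4897.2 − 4400) / 4400 = 11.3%.
The labor force growth = (3688.9 − 3700) / 3700 = -0.3%.
Labor's share = 1 − 0.45 = 0.55.
The capital stock: 0.45 × 11.3 = 5.085 pp.
The labor force: 0.55 × (-0.3) = -0.165 pp.
TFP growth = 5.5 − 4.92 = 0.58%.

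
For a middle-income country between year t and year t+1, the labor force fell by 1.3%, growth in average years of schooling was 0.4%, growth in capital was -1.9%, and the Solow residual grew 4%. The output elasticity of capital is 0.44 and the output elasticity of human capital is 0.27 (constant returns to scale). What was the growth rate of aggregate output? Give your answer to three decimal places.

Labor's share = 1 − 0.44 − 0.27 = 0.29.
Capital: 0.44 × (-1.9) = -0.836 pp.
Average years of schooling: 0.27 × 0.4 = 0.108 pp.
The labor force: 0.29 × (-1.3) = -0.377 pp.
Output growth = 4 + (-1.105) = 2.895%.

Aggregate output grew 2.895%.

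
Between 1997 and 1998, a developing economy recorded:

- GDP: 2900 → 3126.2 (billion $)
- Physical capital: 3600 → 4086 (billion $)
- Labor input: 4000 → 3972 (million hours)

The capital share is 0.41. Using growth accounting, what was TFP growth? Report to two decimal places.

2.68%

GDP growth = (3126.2 − 2900) / 2900 = 7.8%.
Physical capital growth = (4086 − 3600) / 3600 = 13.5%.
Labor input growth = (3972 − 4000) / 4000 = -0.7%.
Labor's share = 1 − 0.41 = 0.59.
Physical capital: 0.41 × 13.5 = 5.535 pp.
Labor input: 0.59 × (-0.7) = -0.413 pp.
TFP growth = 7.8 − 5.122 = 2.678%.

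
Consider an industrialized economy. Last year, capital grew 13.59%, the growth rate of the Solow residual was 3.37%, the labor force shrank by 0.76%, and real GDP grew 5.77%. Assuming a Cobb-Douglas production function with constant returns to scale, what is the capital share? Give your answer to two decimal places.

gY = gA + α·gK + (1−α)·gL, so gY − gA − gL = α(gK − gL).
5.77 − 3.37 + 0.76 = α × (13.59 − (-0.76)).
3.16 = 14.35 α, so α = 0.2202.

The capital share is 0.22.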